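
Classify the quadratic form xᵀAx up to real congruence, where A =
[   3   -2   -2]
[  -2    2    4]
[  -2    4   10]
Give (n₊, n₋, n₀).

step 0: pivot 3 → sign +
step 1: pivot 2/3 → sign +
step 2: pivot -2 → sign −
signature = (2, 1, 0)

Answer: (2, 1, 0)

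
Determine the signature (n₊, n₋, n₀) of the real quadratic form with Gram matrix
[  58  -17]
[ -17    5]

step 0: pivot 58 → sign +
step 1: pivot 1/58 → sign +
signature = (2, 0, 0)

Answer: (2, 0, 0)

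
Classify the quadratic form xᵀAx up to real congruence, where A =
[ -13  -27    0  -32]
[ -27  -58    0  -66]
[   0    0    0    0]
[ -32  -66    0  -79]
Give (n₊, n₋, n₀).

step 0: pivot -13 → sign −
step 1: pivot -25/13 → sign −
step 2: pivot -3/25 → sign −
step 3: row/col 3 already zero → sign 0
signature = (0, 3, 1)

Answer: (0, 3, 1)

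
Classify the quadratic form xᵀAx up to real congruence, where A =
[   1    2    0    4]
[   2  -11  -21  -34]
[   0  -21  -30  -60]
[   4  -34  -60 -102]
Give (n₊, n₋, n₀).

step 0: pivot 1 → sign +
step 1: pivot -15 → sign −
step 2: pivot -3/5 → sign −
step 3: pivot 2 → sign +
signature = (2, 2, 0)

Answer: (2, 2, 0)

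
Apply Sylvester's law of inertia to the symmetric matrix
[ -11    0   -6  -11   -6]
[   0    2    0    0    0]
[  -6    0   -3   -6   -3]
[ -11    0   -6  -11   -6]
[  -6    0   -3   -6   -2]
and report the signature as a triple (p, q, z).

step 0: pivot -11 → sign −
step 1: pivot 2 → sign +
step 2: pivot 3/11 → sign +
step 3: pivot 1 → sign +
step 4: row/col 4 already zero → sign 0
signature = (3, 1, 1)

Answer: (3, 1, 1)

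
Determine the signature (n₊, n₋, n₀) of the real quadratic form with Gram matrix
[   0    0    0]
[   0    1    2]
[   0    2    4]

Answer: (1, 0, 2)

Derivation:
step 0: pivot 1 → sign +
step 1: row/col 1 already zero → sign 0
step 2: row/col 2 already zero → sign 0
signature = (1, 0, 2)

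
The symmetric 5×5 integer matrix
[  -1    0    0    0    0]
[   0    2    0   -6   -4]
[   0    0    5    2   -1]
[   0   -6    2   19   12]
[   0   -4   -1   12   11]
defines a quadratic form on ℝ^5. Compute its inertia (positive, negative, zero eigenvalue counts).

Answer: (4, 1, 0)

Derivation:
step 0: pivot -1 → sign −
step 1: pivot 2 → sign +
step 2: pivot 5 → sign +
step 3: pivot 1/5 → sign +
step 4: pivot 2 → sign +
signature = (4, 1, 0)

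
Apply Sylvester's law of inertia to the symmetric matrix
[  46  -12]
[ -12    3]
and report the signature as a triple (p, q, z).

Answer: (1, 1, 0)

Derivation:
step 0: pivot 46 → sign +
step 1: pivot -3/23 → sign −
signature = (1, 1, 0)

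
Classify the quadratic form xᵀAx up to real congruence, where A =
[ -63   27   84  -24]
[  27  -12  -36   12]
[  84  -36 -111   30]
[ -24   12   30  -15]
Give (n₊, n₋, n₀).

step 0: pivot -63 → sign −
step 1: pivot -3/7 → sign −
step 2: pivot 1 → sign +
step 3: pivot -3 → sign −
signature = (1, 3, 0)

Answer: (1, 3, 0)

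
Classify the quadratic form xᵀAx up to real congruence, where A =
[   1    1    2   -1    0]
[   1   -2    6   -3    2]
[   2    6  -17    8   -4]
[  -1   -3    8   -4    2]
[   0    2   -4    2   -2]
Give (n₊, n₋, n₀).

Answer: (1, 4, 0)

Derivation:
step 0: pivot 1 → sign +
step 1: pivot -3 → sign −
step 2: pivot -47/3 → sign −
step 3: pivot -11/47 → sign −
step 4: pivot -6/11 → sign −
signature = (1, 4, 0)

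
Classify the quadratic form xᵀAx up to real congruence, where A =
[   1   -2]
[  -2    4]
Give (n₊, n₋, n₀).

step 0: pivot 1 → sign +
step 1: row/col 1 already zero → sign 0
signature = (1, 0, 1)

Answer: (1, 0, 1)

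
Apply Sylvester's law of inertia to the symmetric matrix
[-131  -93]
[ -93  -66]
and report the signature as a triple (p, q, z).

Answer: (1, 1, 0)

Derivation:
step 0: pivot -131 → sign −
step 1: pivot 3/131 → sign +
signature = (1, 1, 0)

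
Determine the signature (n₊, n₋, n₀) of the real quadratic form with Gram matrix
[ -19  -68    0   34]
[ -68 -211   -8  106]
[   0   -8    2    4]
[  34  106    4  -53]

Answer: (2, 2, 0)

Derivation:
step 0: pivot -19 → sign −
step 1: pivot 615/19 → sign +
step 2: pivot 14/615 → sign +
step 3: pivot -3/7 → sign −
signature = (2, 2, 0)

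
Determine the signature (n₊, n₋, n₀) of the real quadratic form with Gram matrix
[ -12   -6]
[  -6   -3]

Answer: (0, 1, 1)

Derivation:
step 0: pivot -12 → sign −
step 1: row/col 1 already zero → sign 0
signature = (0, 1, 1)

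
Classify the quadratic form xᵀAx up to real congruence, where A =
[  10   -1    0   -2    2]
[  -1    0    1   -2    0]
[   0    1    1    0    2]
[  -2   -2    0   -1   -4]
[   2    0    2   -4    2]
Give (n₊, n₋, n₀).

Answer: (4, 1, 0)

Derivation:
step 0: pivot 10 → sign +
step 1: pivot -1/10 → sign −
step 2: pivot 11 → sign +
step 3: pivot 3 → sign +
step 4: pivot 6/11 → sign +
signature = (4, 1, 0)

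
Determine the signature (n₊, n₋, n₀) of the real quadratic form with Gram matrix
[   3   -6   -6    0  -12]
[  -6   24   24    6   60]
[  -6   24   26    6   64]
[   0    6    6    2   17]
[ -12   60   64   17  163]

step 0: pivot 3 → sign +
step 1: pivot 12 → sign +
step 2: pivot 2 → sign +
step 3: pivot -1 → sign −
step 4: row/col 4 already zero → sign 0
signature = (3, 1, 1)

Answer: (3, 1, 1)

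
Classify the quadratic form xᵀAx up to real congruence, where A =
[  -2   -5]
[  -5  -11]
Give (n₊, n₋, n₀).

step 0: pivot -2 → sign −
step 1: pivot 3/2 → sign +
signature = (1, 1, 0)

Answer: (1, 1, 0)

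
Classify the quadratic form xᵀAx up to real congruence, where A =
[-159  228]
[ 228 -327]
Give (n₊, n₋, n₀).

step 0: pivot -159 → sign −
step 1: pivot -3/53 → sign −
signature = (0, 2, 0)

Answer: (0, 2, 0)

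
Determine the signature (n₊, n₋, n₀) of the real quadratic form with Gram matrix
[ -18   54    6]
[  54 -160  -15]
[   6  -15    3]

step 0: pivot -18 → sign −
step 1: pivot 2 → sign +
step 2: pivot 1/2 → sign +
signature = (2, 1, 0)

Answer: (2, 1, 0)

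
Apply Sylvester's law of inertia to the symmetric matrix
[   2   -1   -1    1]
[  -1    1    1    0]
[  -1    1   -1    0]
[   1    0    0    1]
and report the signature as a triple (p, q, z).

step 0: pivot 2 → sign +
step 1: pivot 1/2 → sign +
step 2: pivot -2 → sign −
step 3: row/col 3 already zero → sign 0
signature = (2, 1, 1)

Answer: (2, 1, 1)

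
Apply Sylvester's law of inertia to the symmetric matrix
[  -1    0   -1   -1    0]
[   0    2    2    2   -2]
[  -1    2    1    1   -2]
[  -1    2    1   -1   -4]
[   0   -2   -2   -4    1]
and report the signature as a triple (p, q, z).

step 0: pivot -1 → sign −
step 1: pivot 2 → sign +
step 2: pivot -2 → sign −
step 3: pivot 1 → sign +
step 4: row/col 4 already zero → sign 0
signature = (2, 2, 1)

Answer: (2, 2, 1)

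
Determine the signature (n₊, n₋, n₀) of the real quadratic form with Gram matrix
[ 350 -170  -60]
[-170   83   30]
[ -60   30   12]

step 0: pivot 350 → sign +
step 1: pivot 3/7 → sign +
step 2: row/col 2 already zero → sign 0
signature = (2, 0, 1)

Answer: (2, 0, 1)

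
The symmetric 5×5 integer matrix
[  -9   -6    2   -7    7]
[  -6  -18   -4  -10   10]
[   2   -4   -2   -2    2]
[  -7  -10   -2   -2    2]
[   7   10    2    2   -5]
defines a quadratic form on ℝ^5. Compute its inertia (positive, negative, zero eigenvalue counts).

step 0: pivot -9 → sign −
step 1: pivot -14 → sign −
step 2: pivot 10/21 → sign +
step 3: pivot 3/5 → sign +
step 4: pivot -3 → sign −
signature = (2, 3, 0)

Answer: (2, 3, 0)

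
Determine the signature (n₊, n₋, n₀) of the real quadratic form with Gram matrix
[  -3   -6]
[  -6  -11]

step 0: pivot -3 → sign −
step 1: pivot 1 → sign +
signature = (1, 1, 0)

Answer: (1, 1, 0)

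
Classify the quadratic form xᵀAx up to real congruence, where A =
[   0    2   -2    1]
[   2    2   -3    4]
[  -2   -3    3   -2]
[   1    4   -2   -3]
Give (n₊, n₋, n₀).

Answer: (1, 3, 0)

Derivation:
step 0: pivot 2 → sign +
step 1: pivot -2 → sign −
step 2: pivot -1 → sign −
step 3: pivot -1/4 → sign −
signature = (1, 3, 0)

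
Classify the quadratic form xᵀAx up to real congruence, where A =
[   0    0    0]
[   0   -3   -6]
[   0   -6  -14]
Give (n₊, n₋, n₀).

step 0: pivot -3 → sign −
step 1: pivot -2 → sign −
step 2: row/col 2 already zero → sign 0
signature = (0, 2, 1)

Answer: (0, 2, 1)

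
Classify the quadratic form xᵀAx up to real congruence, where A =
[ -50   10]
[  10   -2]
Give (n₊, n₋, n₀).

step 0: pivot -50 → sign −
step 1: row/col 1 already zero → sign 0
signature = (0, 1, 1)

Answer: (0, 1, 1)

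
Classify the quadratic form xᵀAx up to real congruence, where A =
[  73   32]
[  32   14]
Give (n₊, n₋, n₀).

Answer: (1, 1, 0)

Derivation:
step 0: pivot 73 → sign +
step 1: pivot -2/73 → sign −
signature = (1, 1, 0)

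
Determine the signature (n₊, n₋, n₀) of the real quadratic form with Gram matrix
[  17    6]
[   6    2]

Answer: (1, 1, 0)

Derivation:
step 0: pivot 17 → sign +
step 1: pivot -2/17 → sign −
signature = (1, 1, 0)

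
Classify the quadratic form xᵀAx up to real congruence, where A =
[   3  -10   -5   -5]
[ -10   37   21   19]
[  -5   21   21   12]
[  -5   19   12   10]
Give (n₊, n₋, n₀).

Answer: (4, 0, 0)

Derivation:
step 0: pivot 3 → sign +
step 1: pivot 11/3 → sign +
step 2: pivot 83/11 → sign +
step 3: pivot 6/83 → sign +
signature = (4, 0, 0)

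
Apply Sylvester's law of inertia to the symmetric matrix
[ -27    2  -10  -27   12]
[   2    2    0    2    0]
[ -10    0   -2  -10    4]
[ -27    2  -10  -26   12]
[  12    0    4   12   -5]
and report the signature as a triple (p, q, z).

step 0: pivot -27 → sign −
step 1: pivot 58/27 → sign +
step 2: pivot 42/29 → sign +
step 3: pivot 1 → sign +
step 4: pivot -1/21 → sign −
signature = (3, 2, 0)

Answer: (3, 2, 0)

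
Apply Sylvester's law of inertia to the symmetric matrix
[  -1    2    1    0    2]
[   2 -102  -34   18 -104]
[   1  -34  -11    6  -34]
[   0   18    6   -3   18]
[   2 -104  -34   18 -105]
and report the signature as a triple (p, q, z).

Answer: (2, 3, 0)

Derivation:
step 0: pivot -1 → sign −
step 1: pivot -98 → sign −
step 2: pivot 22/49 → sign +
step 3: pivot 3/11 → sign +
step 4: pivot -1 → sign −
signature = (2, 3, 0)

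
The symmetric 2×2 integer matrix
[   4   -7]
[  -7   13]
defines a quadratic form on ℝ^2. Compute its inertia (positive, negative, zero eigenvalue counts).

Answer: (2, 0, 0)

Derivation:
step 0: pivot 4 → sign +
step 1: pivot 3/4 → sign +
signature = (2, 0, 0)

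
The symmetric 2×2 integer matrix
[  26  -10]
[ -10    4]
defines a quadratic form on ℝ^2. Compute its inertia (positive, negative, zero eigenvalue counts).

Answer: (2, 0, 0)

Derivation:
step 0: pivot 26 → sign +
step 1: pivot 2/13 → sign +
signature = (2, 0, 0)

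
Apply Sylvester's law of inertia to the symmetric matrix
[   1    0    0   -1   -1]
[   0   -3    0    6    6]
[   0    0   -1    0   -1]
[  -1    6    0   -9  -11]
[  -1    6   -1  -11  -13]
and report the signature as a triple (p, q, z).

Answer: (2, 3, 0)

Derivation:
step 0: pivot 1 → sign +
step 1: pivot -3 → sign −
step 2: pivot -1 → sign −
step 3: pivot 2 → sign +
step 4: pivot -1 → sign −
signature = (2, 3, 0)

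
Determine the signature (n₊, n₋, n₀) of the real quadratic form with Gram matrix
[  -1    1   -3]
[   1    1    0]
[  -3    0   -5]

Answer: (1, 2, 0)

Derivation:
step 0: pivot -1 → sign −
step 1: pivot 2 → sign +
step 2: pivot -1/2 → sign −
signature = (1, 2, 0)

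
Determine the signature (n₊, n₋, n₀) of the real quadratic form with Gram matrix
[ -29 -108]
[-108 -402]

step 0: pivot -29 → sign −
step 1: pivot 6/29 → sign +
signature = (1, 1, 0)

Answer: (1, 1, 0)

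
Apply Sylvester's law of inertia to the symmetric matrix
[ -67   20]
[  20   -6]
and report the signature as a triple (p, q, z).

step 0: pivot -67 → sign −
step 1: pivot -2/67 → sign −
signature = (0, 2, 0)

Answer: (0, 2, 0)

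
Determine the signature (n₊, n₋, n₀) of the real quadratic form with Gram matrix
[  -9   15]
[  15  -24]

Answer: (1, 1, 0)

Derivation:
step 0: pivot -9 → sign −
step 1: pivot 1 → sign +
signature = (1, 1, 0)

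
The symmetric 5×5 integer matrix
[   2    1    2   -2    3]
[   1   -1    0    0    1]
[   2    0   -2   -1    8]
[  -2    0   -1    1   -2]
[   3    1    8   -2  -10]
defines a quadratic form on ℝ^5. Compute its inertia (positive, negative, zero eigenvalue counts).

Answer: (1, 4, 0)

Derivation:
step 0: pivot 2 → sign +
step 1: pivot -3/2 → sign −
step 2: pivot -10/3 → sign −
step 3: pivot -3/10 → sign −
step 4: pivot -1 → sign −
signature = (1, 4, 0)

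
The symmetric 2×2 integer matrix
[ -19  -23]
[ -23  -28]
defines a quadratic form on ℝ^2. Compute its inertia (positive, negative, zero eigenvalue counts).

step 0: pivot -19 → sign −
step 1: pivot -3/19 → sign −
signature = (0, 2, 0)

Answer: (0, 2, 0)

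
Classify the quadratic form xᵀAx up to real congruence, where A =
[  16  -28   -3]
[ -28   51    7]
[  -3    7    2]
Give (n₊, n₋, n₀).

Answer: (2, 1, 0)

Derivation:
step 0: pivot 16 → sign +
step 1: pivot 2 → sign +
step 2: pivot -3/32 → sign −
signature = (2, 1, 0)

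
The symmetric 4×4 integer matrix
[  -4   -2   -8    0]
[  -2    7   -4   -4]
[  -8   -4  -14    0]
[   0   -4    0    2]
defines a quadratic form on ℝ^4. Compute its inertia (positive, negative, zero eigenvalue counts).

Answer: (2, 1, 1)

Derivation:
step 0: pivot -4 → sign −
step 1: pivot 8 → sign +
step 2: pivot 2 → sign +
step 3: row/col 3 already zero → sign 0
signature = (2, 1, 1)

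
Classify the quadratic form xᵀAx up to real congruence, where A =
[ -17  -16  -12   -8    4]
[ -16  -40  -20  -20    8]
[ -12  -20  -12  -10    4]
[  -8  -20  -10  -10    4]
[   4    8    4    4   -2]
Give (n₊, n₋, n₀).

step 0: pivot -17 → sign −
step 1: pivot -424/17 → sign −
step 2: pivot -26/53 → sign −
step 3: pivot -2/13 → sign −
step 4: row/col 4 already zero → sign 0
signature = (0, 4, 1)

Answer: (0, 4, 1)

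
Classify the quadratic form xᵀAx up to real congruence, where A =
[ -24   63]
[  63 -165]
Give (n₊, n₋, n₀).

step 0: pivot -24 → sign −
step 1: pivot 3/8 → sign +
signature = (1, 1, 0)

Answer: (1, 1, 0)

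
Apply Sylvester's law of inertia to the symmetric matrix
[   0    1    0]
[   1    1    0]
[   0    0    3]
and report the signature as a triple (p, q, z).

step 0: pivot 1 → sign +
step 1: pivot -1 → sign −
step 2: pivot 3 → sign +
signature = (2, 1, 0)

Answer: (2, 1, 0)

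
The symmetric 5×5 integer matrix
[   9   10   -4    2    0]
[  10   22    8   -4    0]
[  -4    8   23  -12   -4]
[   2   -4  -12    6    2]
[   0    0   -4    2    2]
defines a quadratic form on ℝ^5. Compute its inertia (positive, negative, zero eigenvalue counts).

Answer: (3, 1, 1)

Derivation:
step 0: pivot 9 → sign +
step 1: pivot 98/9 → sign +
step 2: pivot 7 → sign +
step 3: pivot -2/7 → sign −
step 4: row/col 4 already zero → sign 0
signature = (3, 1, 1)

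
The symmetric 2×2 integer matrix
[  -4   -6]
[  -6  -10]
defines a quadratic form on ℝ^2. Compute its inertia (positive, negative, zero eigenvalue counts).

step 0: pivot -4 → sign −
step 1: pivot -1 → sign −
signature = (0, 2, 0)

Answer: (0, 2, 0)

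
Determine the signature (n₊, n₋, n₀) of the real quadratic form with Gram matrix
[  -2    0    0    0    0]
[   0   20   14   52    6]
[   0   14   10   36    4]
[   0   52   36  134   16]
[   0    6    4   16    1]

step 0: pivot -2 → sign −
step 1: pivot 20 → sign +
step 2: pivot 1/5 → sign +
step 3: pivot -2 → sign −
step 4: pivot -1 → sign −
signature = (2, 3, 0)

Answer: (2, 3, 0)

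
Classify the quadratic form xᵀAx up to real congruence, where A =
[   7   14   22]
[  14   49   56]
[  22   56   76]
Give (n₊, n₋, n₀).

Answer: (2, 0, 1)

Derivation:
step 0: pivot 7 → sign +
step 1: pivot 21 → sign +
step 2: row/col 2 already zero → sign 0
signature = (2, 0, 1)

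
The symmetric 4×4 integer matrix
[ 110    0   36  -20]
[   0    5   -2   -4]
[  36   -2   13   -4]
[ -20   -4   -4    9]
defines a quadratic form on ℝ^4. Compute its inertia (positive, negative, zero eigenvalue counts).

step 0: pivot 110 → sign +
step 1: pivot 5 → sign +
step 2: pivot 23/55 → sign +
step 3: pivot 3/115 → sign +
signature = (4, 0, 0)

Answer: (4, 0, 0)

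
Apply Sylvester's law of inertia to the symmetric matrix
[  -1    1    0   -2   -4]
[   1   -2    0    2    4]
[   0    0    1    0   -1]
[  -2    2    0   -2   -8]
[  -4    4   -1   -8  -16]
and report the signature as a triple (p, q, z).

step 0: pivot -1 → sign −
step 1: pivot -1 → sign −
step 2: pivot 1 → sign +
step 3: pivot 2 → sign +
step 4: pivot -1 → sign −
signature = (2, 3, 0)

Answer: (2, 3, 0)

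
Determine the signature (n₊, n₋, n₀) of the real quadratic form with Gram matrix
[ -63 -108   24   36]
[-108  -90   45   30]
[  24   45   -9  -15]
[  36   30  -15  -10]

Answer: (1, 2, 1)

Derivation:
step 0: pivot -63 → sign −
step 1: pivot 666/7 → sign +
step 2: pivot -1/74 → sign −
step 3: row/col 3 already zero → sign 0
signature = (1, 2, 1)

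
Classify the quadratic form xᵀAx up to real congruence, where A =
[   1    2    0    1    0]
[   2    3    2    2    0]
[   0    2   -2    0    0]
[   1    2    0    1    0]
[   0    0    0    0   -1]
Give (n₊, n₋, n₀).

Answer: (2, 2, 1)

Derivation:
step 0: pivot 1 → sign +
step 1: pivot -1 → sign −
step 2: pivot 2 → sign +
step 3: pivot -1 → sign −
step 4: row/col 4 already zero → sign 0
signature = (2, 2, 1)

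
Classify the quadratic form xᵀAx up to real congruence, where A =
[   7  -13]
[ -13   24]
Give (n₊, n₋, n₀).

Answer: (1, 1, 0)

Derivation:
step 0: pivot 7 → sign +
step 1: pivot -1/7 → sign −
signature = (1, 1, 0)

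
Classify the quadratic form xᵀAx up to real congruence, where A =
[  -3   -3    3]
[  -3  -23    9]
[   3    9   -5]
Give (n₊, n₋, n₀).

Answer: (0, 3, 0)

Derivation:
step 0: pivot -3 → sign −
step 1: pivot -20 → sign −
step 2: pivot -1/5 → sign −
signature = (0, 3, 0)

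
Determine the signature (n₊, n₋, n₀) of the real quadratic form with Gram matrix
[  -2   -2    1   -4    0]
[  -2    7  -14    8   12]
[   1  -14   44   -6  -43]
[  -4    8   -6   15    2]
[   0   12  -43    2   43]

Answer: (2, 3, 0)

Derivation:
step 0: pivot -2 → sign −
step 1: pivot 9 → sign +
step 2: pivot 39/2 → sign +
step 3: pivot -5/13 → sign −
step 4: pivot -1/15 → sign −
signature = (2, 3, 0)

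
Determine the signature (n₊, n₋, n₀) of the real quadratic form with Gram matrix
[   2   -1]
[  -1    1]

step 0: pivot 2 → sign +
step 1: pivot 1/2 → sign +
signature = (2, 0, 0)

Answer: (2, 0, 0)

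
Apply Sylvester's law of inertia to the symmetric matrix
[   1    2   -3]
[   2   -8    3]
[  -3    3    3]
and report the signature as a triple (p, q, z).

Answer: (2, 1, 0)

Derivation:
step 0: pivot 1 → sign +
step 1: pivot -12 → sign −
step 2: pivot 3/4 → sign +
signature = (2, 1, 0)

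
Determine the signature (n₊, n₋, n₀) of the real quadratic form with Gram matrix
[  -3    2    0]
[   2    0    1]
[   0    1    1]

step 0: pivot -3 → sign −
step 1: pivot 4/3 → sign +
step 2: pivot 1/4 → sign +
signature = (2, 1, 0)

Answer: (2, 1, 0)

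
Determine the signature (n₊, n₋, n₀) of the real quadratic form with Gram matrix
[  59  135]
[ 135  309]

step 0: pivot 59 → sign +
step 1: pivot 6/59 → sign +
signature = (2, 0, 0)

Answer: (2, 0, 0)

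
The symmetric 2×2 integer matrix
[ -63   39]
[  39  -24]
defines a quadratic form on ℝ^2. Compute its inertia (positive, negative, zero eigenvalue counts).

Answer: (1, 1, 0)

Derivation:
step 0: pivot -63 → sign −
step 1: pivot 1/7 → sign +
signature = (1, 1, 0)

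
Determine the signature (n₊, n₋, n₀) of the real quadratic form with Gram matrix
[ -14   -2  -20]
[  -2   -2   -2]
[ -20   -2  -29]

step 0: pivot -14 → sign −
step 1: pivot -12/7 → sign −
step 2: row/col 2 already zero → sign 0
signature = (0, 2, 1)

Answer: (0, 2, 1)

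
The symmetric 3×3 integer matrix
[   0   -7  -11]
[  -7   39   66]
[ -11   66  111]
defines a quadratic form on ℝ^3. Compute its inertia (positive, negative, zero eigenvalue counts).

step 0: pivot 39 → sign +
step 1: pivot -49/39 → sign −
step 2: pivot -6/49 → sign −
signature = (1, 2, 0)

Answer: (1, 2, 0)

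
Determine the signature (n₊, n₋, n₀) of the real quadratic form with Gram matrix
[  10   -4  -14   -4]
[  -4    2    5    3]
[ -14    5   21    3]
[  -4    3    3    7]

Answer: (3, 0, 1)

Derivation:
step 0: pivot 10 → sign +
step 1: pivot 2/5 → sign +
step 2: pivot 1/2 → sign +
step 3: row/col 3 already zero → sign 0
signature = (3, 0, 1)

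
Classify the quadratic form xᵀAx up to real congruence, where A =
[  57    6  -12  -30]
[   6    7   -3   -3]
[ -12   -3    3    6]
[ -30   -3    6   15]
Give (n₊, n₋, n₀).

Answer: (3, 1, 0)

Derivation:
step 0: pivot 57 → sign +
step 1: pivot 121/19 → sign +
step 2: pivot -96/121 → sign −
step 3: pivot 3/32 → sign +
signature = (3, 1, 0)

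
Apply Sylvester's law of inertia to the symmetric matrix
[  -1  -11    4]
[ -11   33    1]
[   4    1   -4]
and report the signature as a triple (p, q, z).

Answer: (1, 2, 0)

Derivation:
step 0: pivot -1 → sign −
step 1: pivot 154 → sign +
step 2: pivot -1/154 → sign −
signature = (1, 2, 0)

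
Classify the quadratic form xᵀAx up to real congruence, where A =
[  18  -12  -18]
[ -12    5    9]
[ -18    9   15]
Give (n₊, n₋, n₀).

Answer: (1, 1, 1)

Derivation:
step 0: pivot 18 → sign +
step 1: pivot -3 → sign −
step 2: row/col 2 already zero → sign 0
signature = (1, 1, 1)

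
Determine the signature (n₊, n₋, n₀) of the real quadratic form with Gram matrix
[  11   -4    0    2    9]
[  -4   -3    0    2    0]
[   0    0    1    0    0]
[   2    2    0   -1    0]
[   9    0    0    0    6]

step 0: pivot 11 → sign +
step 1: pivot -49/11 → sign −
step 2: pivot 1 → sign +
step 3: pivot 15/49 → sign +
step 4: pivot 3/5 → sign +
signature = (4, 1, 0)

Answer: (4, 1, 0)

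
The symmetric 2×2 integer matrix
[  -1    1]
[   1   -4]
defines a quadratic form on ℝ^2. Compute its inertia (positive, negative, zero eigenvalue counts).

step 0: pivot -1 → sign −
step 1: pivot -3 → sign −
signature = (0, 2, 0)

Answer: (0, 2, 0)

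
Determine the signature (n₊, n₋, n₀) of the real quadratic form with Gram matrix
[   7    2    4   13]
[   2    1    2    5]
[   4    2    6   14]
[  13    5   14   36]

step 0: pivot 7 → sign +
step 1: pivot 3/7 → sign +
step 2: pivot 2 → sign +
step 3: row/col 3 already zero → sign 0
signature = (3, 0, 1)

Answer: (3, 0, 1)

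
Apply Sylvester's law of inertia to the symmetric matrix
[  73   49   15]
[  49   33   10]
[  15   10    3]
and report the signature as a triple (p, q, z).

Answer: (2, 1, 0)

Derivation:
step 0: pivot 73 → sign +
step 1: pivot 8/73 → sign +
step 2: pivot -1/8 → sign −
signature = (2, 1, 0)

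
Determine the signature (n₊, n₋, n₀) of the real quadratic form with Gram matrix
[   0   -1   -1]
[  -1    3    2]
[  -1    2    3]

step 0: pivot 3 → sign +
step 1: pivot -1/3 → sign −
step 2: pivot 2 → sign +
signature = (2, 1, 0)

Answer: (2, 1, 0)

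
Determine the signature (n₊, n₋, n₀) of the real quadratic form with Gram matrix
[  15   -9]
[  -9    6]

step 0: pivot 15 → sign +
step 1: pivot 3/5 → sign +
signature = (2, 0, 0)

Answer: (2, 0, 0)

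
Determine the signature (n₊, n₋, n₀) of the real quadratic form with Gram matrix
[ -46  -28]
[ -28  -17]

step 0: pivot -46 → sign −
step 1: pivot 1/23 → sign +
signature = (1, 1, 0)

Answer: (1, 1, 0)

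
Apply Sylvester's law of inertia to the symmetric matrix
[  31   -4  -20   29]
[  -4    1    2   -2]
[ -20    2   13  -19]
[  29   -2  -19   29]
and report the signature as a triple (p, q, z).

step 0: pivot 31 → sign +
step 1: pivot 15/31 → sign +
step 2: pivot -3/5 → sign −
step 3: pivot 1 → sign +
signature = (3, 1, 0)

Answer: (3, 1, 0)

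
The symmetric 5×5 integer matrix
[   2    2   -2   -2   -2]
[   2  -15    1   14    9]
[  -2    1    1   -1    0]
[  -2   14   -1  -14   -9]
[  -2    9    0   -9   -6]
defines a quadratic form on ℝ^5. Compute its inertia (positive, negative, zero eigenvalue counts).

step 0: pivot 2 → sign +
step 1: pivot -17 → sign −
step 2: pivot -8/17 → sign −
step 3: pivot -7/8 → sign −
step 4: pivot -3/7 → sign −
signature = (1, 4, 0)

Answer: (1, 4, 0)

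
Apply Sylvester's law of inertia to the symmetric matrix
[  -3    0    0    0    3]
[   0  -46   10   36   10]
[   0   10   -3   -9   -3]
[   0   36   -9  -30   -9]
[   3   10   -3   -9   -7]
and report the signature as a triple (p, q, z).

step 0: pivot -3 → sign −
step 1: pivot -46 → sign −
step 2: pivot -19/23 → sign −
step 3: pivot -3/19 → sign −
step 4: pivot -1 → sign −
signature = (0, 5, 0)

Answer: (0, 5, 0)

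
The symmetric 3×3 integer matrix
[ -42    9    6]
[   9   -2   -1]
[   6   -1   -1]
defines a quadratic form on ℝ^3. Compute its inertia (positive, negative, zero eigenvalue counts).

step 0: pivot -42 → sign −
step 1: pivot -1/14 → sign −
step 2: pivot 1 → sign +
signature = (1, 2, 0)

Answer: (1, 2, 0)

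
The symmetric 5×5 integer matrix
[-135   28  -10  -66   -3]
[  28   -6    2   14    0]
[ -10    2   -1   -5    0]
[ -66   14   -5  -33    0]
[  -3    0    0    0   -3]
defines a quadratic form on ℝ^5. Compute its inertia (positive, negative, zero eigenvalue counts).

step 0: pivot -135 → sign −
step 1: pivot -26/135 → sign −
step 2: pivot -3/13 → sign −
step 3: row/col 3 already zero → sign 0
step 4: row/col 4 already zero → sign 0
signature = (0, 3, 2)

Answer: (0, 3, 2)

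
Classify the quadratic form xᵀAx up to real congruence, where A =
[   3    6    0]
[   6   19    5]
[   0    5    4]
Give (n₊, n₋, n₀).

step 0: pivot 3 → sign +
step 1: pivot 7 → sign +
step 2: pivot 3/7 → sign +
signature = (3, 0, 0)

Answer: (3, 0, 0)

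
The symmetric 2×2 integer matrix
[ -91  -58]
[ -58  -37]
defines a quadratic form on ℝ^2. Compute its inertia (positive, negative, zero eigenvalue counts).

Answer: (0, 2, 0)

Derivation:
step 0: pivot -91 → sign −
step 1: pivot -3/91 → sign −
signature = (0, 2, 0)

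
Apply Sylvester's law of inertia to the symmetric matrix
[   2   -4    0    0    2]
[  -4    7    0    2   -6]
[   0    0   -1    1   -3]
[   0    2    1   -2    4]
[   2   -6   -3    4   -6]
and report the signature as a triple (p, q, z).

step 0: pivot 2 → sign +
step 1: pivot -1 → sign −
step 2: pivot -1 → sign −
step 3: pivot 3 → sign +
step 4: pivot 2 → sign +
signature = (3, 2, 0)

Answer: (3, 2, 0)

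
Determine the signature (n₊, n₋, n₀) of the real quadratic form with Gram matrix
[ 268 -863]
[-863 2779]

step 0: pivot 268 → sign +
step 1: pivot 3/268 → sign +
signature = (2, 0, 0)

Answer: (2, 0, 0)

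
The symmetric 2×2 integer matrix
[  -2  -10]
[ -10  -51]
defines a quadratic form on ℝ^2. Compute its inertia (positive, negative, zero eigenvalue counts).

step 0: pivot -2 → sign −
step 1: pivot -1 → sign −
signature = (0, 2, 0)

Answer: (0, 2, 0)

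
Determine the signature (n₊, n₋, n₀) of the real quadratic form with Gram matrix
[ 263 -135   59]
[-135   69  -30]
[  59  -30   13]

Answer: (2, 1, 0)

Derivation:
step 0: pivot 263 → sign +
step 1: pivot -78/263 → sign −
step 2: pivot 1/26 → sign +
signature = (2, 1, 0)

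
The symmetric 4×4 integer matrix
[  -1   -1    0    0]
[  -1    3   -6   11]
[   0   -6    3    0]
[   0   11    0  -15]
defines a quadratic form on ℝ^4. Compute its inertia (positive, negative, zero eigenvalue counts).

Answer: (2, 2, 0)

Derivation:
step 0: pivot -1 → sign −
step 1: pivot 4 → sign +
step 2: pivot -6 → sign −
step 3: pivot 1/8 → sign +
signature = (2, 2, 0)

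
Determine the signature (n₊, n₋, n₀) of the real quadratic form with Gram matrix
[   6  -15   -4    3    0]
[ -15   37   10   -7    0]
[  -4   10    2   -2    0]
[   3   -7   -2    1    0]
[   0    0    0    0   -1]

step 0: pivot 6 → sign +
step 1: pivot -1/2 → sign −
step 2: pivot -2/3 → sign −
step 3: pivot -1 → sign −
step 4: row/col 4 already zero → sign 0
signature = (1, 3, 1)

Answer: (1, 3, 1)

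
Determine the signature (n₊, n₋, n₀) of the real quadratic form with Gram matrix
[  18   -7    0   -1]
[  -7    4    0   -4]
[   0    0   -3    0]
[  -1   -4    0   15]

Answer: (2, 2, 0)

Derivation:
step 0: pivot 18 → sign +
step 1: pivot 23/18 → sign +
step 2: pivot -3 → sign −
step 3: pivot -3/23 → sign −
signature = (2, 2, 0)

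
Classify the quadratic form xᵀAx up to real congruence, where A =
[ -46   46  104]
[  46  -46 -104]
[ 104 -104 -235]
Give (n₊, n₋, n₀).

step 0: pivot -46 → sign −
step 1: pivot 3/23 → sign +
step 2: row/col 2 already zero → sign 0
signature = (1, 1, 1)

Answer: (1, 1, 1)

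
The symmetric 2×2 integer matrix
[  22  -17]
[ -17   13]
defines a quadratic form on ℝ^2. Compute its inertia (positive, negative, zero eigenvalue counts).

step 0: pivot 22 → sign +
step 1: pivot -3/22 → sign −
signature = (1, 1, 0)

Answer: (1, 1, 0)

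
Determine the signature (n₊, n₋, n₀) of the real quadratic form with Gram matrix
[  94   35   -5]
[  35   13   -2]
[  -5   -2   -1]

step 0: pivot 94 → sign +
step 1: pivot -3/94 → sign −
step 2: pivot -2/3 → sign −
signature = (1, 2, 0)

Answer: (1, 2, 0)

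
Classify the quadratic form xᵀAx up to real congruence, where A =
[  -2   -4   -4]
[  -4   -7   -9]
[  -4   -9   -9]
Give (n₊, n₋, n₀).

Answer: (1, 2, 0)

Derivation:
step 0: pivot -2 → sign −
step 1: pivot 1 → sign +
step 2: pivot -2 → sign −
signature = (1, 2, 0)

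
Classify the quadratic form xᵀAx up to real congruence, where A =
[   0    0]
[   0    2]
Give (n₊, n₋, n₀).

Answer: (1, 0, 1)

Derivation:
step 0: pivot 2 → sign +
step 1: row/col 1 already zero → sign 0
signature = (1, 0, 1)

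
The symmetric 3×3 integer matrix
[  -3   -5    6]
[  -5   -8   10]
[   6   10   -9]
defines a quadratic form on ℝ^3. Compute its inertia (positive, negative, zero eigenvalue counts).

Answer: (2, 1, 0)

Derivation:
step 0: pivot -3 → sign −
step 1: pivot 1/3 → sign +
step 2: pivot 3 → sign +
signature = (2, 1, 0)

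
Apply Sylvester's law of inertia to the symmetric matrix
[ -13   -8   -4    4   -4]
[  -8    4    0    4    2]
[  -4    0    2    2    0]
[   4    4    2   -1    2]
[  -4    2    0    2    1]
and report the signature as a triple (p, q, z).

Answer: (2, 2, 1)

Derivation:
step 0: pivot -13 → sign −
step 1: pivot 116/13 → sign +
step 2: pivot 74/29 → sign +
step 3: pivot -3/37 → sign −
step 4: row/col 4 already zero → sign 0
signature = (2, 2, 1)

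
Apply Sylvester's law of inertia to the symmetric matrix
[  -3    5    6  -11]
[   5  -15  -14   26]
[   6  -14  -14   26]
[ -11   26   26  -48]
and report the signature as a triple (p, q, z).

Answer: (2, 2, 0)

Derivation:
step 0: pivot -3 → sign −
step 1: pivot -20/3 → sign −
step 2: pivot 2/5 → sign +
step 3: pivot 1/4 → sign +
signature = (2, 2, 0)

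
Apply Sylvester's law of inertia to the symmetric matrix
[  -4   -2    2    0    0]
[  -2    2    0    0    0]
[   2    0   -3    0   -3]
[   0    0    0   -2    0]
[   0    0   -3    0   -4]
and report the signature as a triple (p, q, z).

Answer: (1, 4, 0)

Derivation:
step 0: pivot -4 → sign −
step 1: pivot 3 → sign +
step 2: pivot -7/3 → sign −
step 3: pivot -2 → sign −
step 4: pivot -1/7 → sign −
signature = (1, 4, 0)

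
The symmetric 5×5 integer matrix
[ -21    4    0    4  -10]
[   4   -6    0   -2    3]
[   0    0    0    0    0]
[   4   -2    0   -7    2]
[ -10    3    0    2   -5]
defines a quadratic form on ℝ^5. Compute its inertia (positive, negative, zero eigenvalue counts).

step 0: pivot -21 → sign −
step 1: pivot -110/21 → sign −
step 2: pivot -327/55 → sign −
step 3: pivot -1/218 → sign −
step 4: row/col 4 already zero → sign 0
signature = (0, 4, 1)

Answer: (0, 4, 1)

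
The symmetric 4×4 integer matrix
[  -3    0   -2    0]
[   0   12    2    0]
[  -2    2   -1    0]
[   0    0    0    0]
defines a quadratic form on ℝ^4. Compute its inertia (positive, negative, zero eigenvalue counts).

step 0: pivot -3 → sign −
step 1: pivot 12 → sign +
step 2: row/col 2 already zero → sign 0
step 3: row/col 3 already zero → sign 0
signature = (1, 1, 2)

Answer: (1, 1, 2)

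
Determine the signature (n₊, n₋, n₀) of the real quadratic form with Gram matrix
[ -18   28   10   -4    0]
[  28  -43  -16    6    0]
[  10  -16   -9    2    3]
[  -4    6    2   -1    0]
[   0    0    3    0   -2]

step 0: pivot -18 → sign −
step 1: pivot 5/9 → sign +
step 2: pivot -19/5 → sign −
step 3: pivot -3/19 → sign −
step 4: pivot 1 → sign +
signature = (2, 3, 0)

Answer: (2, 3, 0)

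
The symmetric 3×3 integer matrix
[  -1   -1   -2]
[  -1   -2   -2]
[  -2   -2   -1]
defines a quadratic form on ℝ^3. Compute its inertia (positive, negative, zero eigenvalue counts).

Answer: (1, 2, 0)

Derivation:
step 0: pivot -1 → sign −
step 1: pivot -1 → sign −
step 2: pivot 3 → sign +
signature = (1, 2, 0)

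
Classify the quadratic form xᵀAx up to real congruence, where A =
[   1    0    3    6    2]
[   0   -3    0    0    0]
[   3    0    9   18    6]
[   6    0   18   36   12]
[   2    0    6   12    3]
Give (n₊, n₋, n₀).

step 0: pivot 1 → sign +
step 1: pivot -3 → sign −
step 2: pivot -1 → sign −
step 3: row/col 3 already zero → sign 0
step 4: row/col 4 already zero → sign 0
signature = (1, 2, 2)

Answer: (1, 2, 2)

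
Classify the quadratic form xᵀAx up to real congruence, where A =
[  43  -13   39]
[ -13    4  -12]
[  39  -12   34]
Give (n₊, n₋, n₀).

step 0: pivot 43 → sign +
step 1: pivot 3/43 → sign +
step 2: pivot -2 → sign −
signature = (2, 1, 0)

Answer: (2, 1, 0)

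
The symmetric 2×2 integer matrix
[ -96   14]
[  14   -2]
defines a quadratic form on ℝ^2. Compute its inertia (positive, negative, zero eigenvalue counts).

Answer: (1, 1, 0)

Derivation:
step 0: pivot -96 → sign −
step 1: pivot 1/24 → sign +
signature = (1, 1, 0)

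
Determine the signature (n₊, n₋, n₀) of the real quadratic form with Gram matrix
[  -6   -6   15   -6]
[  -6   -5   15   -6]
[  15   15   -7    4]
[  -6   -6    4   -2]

step 0: pivot -6 → sign −
step 1: pivot 1 → sign +
step 2: pivot 61/2 → sign +
step 3: pivot 2/61 → sign +
signature = (3, 1, 0)

Answer: (3, 1, 0)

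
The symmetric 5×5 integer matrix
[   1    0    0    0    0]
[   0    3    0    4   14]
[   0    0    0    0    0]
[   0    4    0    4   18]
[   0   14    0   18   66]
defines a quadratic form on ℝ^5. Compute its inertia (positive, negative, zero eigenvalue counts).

Answer: (3, 1, 1)

Derivation:
step 0: pivot 1 → sign +
step 1: pivot 3 → sign +
step 2: pivot -4/3 → sign −
step 3: pivot 1 → sign +
step 4: row/col 4 already zero → sign 0
signature = (3, 1, 1)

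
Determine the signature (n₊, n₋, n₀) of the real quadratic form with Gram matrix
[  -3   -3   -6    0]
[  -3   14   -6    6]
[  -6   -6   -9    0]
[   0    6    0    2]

step 0: pivot -3 → sign −
step 1: pivot 17 → sign +
step 2: pivot 3 → sign +
step 3: pivot -2/17 → sign −
signature = (2, 2, 0)

Answer: (2, 2, 0)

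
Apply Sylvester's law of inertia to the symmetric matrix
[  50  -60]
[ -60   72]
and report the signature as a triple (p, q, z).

step 0: pivot 50 → sign +
step 1: row/col 1 already zero → sign 0
signature = (1, 0, 1)

Answer: (1, 0, 1)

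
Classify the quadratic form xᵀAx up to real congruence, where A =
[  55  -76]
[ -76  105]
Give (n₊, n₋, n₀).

step 0: pivot 55 → sign +
step 1: pivot -1/55 → sign −
signature = (1, 1, 0)

Answer: (1, 1, 0)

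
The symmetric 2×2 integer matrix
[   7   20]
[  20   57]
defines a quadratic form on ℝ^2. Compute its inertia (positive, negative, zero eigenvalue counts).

Answer: (1, 1, 0)

Derivation:
step 0: pivot 7 → sign +
step 1: pivot -1/7 → sign −
signature = (1, 1, 0)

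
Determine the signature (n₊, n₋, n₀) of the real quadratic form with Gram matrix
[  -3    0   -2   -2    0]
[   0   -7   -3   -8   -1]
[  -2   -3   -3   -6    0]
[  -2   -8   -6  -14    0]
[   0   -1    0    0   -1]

Answer: (1, 4, 0)

Derivation:
step 0: pivot -3 → sign −
step 1: pivot -7 → sign −
step 2: pivot -8/21 → sign −
step 3: pivot 1/2 → sign +
step 4: pivot -1/2 → sign −
signature = (1, 4, 0)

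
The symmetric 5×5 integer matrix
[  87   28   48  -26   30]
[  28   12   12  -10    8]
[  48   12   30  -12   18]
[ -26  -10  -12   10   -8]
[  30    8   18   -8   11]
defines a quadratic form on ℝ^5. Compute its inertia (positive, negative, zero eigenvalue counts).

Answer: (4, 1, 0)

Derivation:
step 0: pivot 87 → sign +
step 1: pivot 260/87 → sign +
step 2: pivot -6/13 → sign −
step 3: pivot 9/5 → sign +
step 4: pivot 1/9 → sign +
signature = (4, 1, 0)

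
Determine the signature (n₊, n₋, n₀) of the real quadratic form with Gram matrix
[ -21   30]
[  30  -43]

Answer: (0, 2, 0)

Derivation:
step 0: pivot -21 → sign −
step 1: pivot -1/7 → sign −
signature = (0, 2, 0)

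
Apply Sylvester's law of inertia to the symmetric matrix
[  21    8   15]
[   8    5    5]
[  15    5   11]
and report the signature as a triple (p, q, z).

Answer: (3, 0, 0)

Derivation:
step 0: pivot 21 → sign +
step 1: pivot 41/21 → sign +
step 2: pivot 1/41 → sign +
signature = (3, 0, 0)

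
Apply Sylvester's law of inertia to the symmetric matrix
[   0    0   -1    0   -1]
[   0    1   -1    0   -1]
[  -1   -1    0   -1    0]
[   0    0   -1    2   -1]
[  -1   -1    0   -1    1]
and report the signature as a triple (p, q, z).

Answer: (4, 1, 0)

Derivation:
step 0: pivot 1 → sign +
step 1: pivot -1 → sign −
step 2: pivot 1 → sign +
step 3: pivot 2 → sign +
step 4: pivot 1 → sign +
signature = (4, 1, 0)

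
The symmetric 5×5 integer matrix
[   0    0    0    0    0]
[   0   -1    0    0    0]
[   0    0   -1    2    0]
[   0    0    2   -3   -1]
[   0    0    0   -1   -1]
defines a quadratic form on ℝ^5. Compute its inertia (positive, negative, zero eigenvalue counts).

Answer: (1, 3, 1)

Derivation:
step 0: pivot -1 → sign −
step 1: pivot -1 → sign −
step 2: pivot 1 → sign +
step 3: pivot -2 → sign −
step 4: row/col 4 already zero → sign 0
signature = (1, 3, 1)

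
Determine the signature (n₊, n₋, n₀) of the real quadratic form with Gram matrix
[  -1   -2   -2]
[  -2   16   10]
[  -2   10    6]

Answer: (2, 1, 0)

Derivation:
step 0: pivot -1 → sign −
step 1: pivot 20 → sign +
step 2: pivot 1/5 → sign +
signature = (2, 1, 0)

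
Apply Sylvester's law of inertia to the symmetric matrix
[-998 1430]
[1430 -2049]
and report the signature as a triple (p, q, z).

Answer: (0, 2, 0)

Derivation:
step 0: pivot -998 → sign −
step 1: pivot -1/499 → sign −
signature = (0, 2, 0)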